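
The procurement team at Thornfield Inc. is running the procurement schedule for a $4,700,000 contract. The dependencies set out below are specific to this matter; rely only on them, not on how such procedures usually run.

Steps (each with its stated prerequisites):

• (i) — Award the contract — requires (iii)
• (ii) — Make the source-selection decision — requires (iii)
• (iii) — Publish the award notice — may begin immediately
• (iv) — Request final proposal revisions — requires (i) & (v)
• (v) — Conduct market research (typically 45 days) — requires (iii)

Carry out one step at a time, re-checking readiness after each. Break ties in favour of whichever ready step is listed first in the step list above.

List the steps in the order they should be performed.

(iii) has no prerequisites → (iii) first.
Ready: (i), (ii) and (v). (i) is listed earlier → (i).
Ready: (ii) and (v). (ii) is listed earlier → (ii).
(v) needed (iii), now all done → (v).
(iv) is the only step now ready → (iv).

(iii), (i), (ii), (v), (iv)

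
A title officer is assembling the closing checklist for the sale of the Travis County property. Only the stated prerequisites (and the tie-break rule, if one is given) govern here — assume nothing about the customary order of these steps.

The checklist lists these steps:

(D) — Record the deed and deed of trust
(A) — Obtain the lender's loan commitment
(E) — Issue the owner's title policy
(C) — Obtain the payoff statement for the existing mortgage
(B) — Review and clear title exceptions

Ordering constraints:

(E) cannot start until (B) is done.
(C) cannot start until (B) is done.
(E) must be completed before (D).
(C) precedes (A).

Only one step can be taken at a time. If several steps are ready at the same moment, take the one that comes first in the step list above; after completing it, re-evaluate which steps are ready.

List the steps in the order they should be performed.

(B) is the only step with nothing outstanding, so it goes first.
Ready: (E) and (C). (E) is listed earlier → (E).
Ready: (D) and (C). (D) is listed earlier → (D).
That leaves (C) as the only ready step → (C).
Next only (A) has its prerequisites met → (A).

(B) → (E) → (D) → (C) → (A)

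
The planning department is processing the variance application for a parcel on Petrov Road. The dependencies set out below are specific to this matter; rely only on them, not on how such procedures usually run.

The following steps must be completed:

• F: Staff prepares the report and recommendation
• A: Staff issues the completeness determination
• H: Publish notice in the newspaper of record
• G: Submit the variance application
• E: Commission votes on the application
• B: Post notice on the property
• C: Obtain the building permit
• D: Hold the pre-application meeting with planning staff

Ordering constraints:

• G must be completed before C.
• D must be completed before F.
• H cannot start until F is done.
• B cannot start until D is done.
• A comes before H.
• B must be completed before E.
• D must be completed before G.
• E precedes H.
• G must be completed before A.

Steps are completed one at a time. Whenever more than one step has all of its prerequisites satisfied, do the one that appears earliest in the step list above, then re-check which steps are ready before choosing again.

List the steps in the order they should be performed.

D F G A B E H C

Only D has no prerequisites, so it is first.
Now F, G and B have their prerequisites met. F is listed earlier, so F next.
Now G and B have their prerequisites met. G is listed earlier, so G next.
A and C now also ready, so the ready set is {A, B, C}; A is listed earlier → A.
B and C are both available; B is listed earlier → B.
E and C are both available; E is listed earlier → E.
Ready: H and C. H is listed earlier → H.
C is the only step now ready → C.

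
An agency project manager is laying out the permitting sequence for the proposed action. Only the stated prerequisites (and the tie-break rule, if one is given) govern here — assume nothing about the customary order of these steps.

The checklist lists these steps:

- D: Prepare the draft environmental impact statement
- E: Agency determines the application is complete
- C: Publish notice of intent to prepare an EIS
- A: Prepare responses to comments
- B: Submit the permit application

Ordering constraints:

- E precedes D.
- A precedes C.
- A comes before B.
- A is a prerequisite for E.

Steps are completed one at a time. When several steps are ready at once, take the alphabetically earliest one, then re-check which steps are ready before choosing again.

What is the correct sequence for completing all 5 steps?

A has no prerequisites → A first.
Ready: B, C and E. B has the earlier label → B.
Now C and E have their prerequisites met. C has the earlier label, so C next.
Next only E has its prerequisites met → E.
D is the only step now ready → D.

A, B, C, E, D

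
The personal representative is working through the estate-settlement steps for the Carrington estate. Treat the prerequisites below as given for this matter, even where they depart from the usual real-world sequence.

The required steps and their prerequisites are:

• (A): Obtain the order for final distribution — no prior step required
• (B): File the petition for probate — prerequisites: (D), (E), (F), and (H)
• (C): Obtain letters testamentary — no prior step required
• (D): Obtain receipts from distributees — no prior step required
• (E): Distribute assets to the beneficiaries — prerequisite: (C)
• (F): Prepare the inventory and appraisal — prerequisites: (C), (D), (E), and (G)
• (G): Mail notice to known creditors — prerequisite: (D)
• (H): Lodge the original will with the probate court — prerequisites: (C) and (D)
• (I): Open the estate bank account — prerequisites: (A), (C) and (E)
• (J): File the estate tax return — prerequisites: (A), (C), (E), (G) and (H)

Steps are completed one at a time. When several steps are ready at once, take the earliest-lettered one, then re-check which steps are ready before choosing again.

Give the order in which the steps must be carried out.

(A), (C), (D), (E), (G), (F), (H), (B), (I), (J)

Nothing is required for (A), (C) and (D). (A) has the earlier label → (A) first.
(C) and (D) are both available; (C) has the earlier label → (C).
(E) now also ready, so the ready set is {(D), (E)}; (D) has the earlier label → (D).
(G) and (H) now also ready, so the ready set is {(E), (G), (H)}; (E) has the earlier label → (E).
(I) now also ready, so the ready set is {(G), (H), (I)}; (G) has the earlier label → (G).
(F) now also ready, so the ready set is {(F), (H), (I)}; (F) has the earlier label → (F).
Ready: (H) and (I). (H) has the earlier label → (H).
Now (B), (I) and (J) have their prerequisites met. (B) has the earlier label, so (B) next.
(I) and (J) are both available; (I) has the earlier label → (I).
(J) is the only step now ready → (J).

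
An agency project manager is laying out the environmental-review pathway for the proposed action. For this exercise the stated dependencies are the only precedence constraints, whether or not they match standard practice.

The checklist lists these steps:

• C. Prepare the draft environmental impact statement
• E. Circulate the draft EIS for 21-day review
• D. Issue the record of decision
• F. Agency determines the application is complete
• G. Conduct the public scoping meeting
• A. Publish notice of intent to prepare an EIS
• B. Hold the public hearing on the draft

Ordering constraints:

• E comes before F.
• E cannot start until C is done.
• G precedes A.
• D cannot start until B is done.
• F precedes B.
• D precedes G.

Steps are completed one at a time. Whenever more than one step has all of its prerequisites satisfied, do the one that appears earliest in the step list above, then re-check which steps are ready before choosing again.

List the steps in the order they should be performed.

C → E → F → B → D → G → A

C is the only step with nothing outstanding, so it goes first.
E needed C, now all done → E.
F needed E, now all done → F.
That leaves B as the only ready step → B.
D needed B, now all done → D.
G is the only step now ready → G.
That leaves A as the only ready step → A.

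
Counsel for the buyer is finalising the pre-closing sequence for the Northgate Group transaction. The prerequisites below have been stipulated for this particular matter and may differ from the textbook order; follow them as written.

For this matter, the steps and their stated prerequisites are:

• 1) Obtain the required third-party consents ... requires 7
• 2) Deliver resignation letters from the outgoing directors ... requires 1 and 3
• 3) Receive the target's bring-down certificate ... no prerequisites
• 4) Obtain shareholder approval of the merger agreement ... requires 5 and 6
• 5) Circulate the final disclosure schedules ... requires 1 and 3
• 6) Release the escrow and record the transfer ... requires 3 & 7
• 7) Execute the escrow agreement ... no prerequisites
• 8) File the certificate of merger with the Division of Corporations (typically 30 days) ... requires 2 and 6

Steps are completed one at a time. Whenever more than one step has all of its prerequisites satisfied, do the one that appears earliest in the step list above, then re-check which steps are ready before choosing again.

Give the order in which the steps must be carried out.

3, 7, 1, 2, 5, 6, 4, 8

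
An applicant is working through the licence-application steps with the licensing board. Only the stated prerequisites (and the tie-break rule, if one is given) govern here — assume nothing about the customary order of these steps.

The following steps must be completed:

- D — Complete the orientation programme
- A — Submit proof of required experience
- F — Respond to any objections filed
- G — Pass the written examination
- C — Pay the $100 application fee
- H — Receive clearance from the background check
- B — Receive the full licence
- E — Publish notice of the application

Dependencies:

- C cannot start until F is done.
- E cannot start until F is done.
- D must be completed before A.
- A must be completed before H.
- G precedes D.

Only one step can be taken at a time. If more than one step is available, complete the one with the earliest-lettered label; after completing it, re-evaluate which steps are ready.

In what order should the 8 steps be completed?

Nothing is required for B, F and G. B has the earlier label → B first.
F and G are both available; F has the earlier label → F.
Now C, E and G have their prerequisites met. C has the earlier label, so C next.
Ready: E and G. E has the earlier label → E.
Next only G has its prerequisites met → G.
Next only D has its prerequisites met → D.
That leaves A as the only ready step → A.
That leaves H as the only ready step → H.

B, F, C, E, G, D, A, H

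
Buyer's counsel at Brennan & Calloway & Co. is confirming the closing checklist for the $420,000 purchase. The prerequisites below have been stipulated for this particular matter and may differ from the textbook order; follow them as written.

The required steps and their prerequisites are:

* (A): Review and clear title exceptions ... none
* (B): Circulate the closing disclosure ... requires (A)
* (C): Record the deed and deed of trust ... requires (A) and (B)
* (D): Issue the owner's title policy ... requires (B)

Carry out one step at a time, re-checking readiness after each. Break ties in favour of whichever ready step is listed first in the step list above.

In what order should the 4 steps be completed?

(A) (B) (C) (D)

Only (A) has no prerequisites, so it is first.
Next only (B) has its prerequisites met → (B).
Now (C) and (D) have their prerequisites met. (C) is listed earlier, so (C) next.
Next only (D) has its prerequisites met → (D).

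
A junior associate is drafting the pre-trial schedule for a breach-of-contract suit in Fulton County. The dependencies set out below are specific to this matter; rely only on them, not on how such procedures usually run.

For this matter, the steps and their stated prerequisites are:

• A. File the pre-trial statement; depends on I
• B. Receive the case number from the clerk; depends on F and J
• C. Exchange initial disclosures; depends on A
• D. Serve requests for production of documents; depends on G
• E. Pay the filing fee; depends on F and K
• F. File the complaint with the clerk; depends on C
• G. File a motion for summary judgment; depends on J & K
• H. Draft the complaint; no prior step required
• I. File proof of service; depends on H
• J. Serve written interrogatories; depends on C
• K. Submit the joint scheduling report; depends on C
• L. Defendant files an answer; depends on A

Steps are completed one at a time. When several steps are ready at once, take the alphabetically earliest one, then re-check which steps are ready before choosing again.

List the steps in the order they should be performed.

H, I, A, C, F, J, B, K, E, G, D, L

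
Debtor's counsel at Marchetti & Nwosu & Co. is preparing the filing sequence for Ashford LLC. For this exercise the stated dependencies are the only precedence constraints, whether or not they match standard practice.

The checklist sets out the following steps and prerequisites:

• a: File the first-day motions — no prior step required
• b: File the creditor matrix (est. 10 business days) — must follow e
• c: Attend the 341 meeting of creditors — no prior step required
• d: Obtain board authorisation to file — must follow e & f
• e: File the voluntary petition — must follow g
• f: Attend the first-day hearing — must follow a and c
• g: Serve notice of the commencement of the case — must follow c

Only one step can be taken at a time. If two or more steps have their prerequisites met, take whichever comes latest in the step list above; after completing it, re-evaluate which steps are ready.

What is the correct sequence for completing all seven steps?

c g e b a f d

c and a have no prerequisites; c is listed later, so c is first.
g now also ready, so the ready set is {g, a}; g is listed later → g.
e and a are both available; e is listed later → e.
b now also ready, so the ready set is {b, a}; b is listed later → b.
That leaves a as the only ready step → a.
f needed c and a, now all done → f.
That leaves d as the only ready step → d.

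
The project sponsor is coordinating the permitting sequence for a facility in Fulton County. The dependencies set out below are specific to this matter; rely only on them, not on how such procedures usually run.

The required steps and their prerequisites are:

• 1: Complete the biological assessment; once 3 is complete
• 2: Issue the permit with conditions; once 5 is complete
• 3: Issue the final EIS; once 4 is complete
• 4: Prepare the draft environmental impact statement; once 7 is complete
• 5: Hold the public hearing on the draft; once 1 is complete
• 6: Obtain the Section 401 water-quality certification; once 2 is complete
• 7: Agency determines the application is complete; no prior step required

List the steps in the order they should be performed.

7 → 4 → 3 → 1 → 5 → 2 → 6

Only 7 has no prerequisites, so it is first.
Next only 4 has its prerequisites met → 4.
3 needed 4, now all done → 3.
1 needed 3, now all done → 1.
Next only 5 has its prerequisites met → 5.
2 needed 5, now all done → 2.
Next only 6 has its prerequisites met → 6.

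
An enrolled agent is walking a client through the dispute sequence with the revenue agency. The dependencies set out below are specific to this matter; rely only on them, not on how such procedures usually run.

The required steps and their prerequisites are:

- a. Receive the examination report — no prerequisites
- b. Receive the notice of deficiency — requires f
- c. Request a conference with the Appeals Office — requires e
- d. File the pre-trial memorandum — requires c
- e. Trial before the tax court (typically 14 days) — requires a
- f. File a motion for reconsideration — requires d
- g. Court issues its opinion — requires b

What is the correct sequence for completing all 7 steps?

Only a has no prerequisites, so it is first.
e is the only step now ready → e.
That leaves c as the only ready step → c.
Next only d has its prerequisites met → d.
Next only f has its prerequisites met → f.
b is the only step now ready → b.
g needed b, now all done → g.

a, e, c, d, f, b, g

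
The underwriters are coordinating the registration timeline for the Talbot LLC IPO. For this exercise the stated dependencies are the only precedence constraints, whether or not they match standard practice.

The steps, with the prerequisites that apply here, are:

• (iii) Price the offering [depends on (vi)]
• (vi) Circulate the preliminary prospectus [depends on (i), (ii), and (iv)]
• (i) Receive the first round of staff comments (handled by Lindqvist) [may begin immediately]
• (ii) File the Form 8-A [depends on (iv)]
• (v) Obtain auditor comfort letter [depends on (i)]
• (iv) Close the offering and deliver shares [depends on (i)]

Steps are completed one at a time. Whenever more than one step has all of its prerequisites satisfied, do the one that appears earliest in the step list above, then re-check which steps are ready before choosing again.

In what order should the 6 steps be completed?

(i) → (v) → (iv) → (ii) → (vi) → (iii)

(i) has no prerequisites → (i) first.
Ready: (v) and (iv). (v) is listed earlier → (v).
(iv) needed (i), now all done → (iv).
That leaves (ii) as the only ready step → (ii).
(vi) needed (i), (ii) and (iv), now all done → (vi).
(iii) needed (vi), now all done → (iii).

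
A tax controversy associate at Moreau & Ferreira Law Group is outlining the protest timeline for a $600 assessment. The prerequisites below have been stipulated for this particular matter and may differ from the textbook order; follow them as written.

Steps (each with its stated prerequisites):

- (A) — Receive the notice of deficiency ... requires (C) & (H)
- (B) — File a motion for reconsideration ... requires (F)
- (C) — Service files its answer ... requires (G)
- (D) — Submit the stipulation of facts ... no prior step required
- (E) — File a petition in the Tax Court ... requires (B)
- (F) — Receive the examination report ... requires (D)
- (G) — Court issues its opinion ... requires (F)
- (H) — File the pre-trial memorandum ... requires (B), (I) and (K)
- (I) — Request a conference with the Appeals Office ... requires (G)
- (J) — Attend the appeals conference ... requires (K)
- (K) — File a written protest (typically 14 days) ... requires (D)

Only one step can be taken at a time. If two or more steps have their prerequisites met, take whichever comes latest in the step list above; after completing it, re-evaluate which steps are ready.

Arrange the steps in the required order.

(D) (K) (J) (F) (G) (I) (C) (B) (H) (E) (A)

(D) is the only step with nothing outstanding, so it goes first.
(K) and (F) are both available; (K) is listed later → (K).
Ready: (J) and (F). (J) is listed later → (J).
(F) needed (D), now all done → (F).
Now (G) and (B) have their prerequisites met. (G) is listed later, so (G) next.
(I) and (C) now also ready, so the ready set is {(I), (C), (B)}; (I) is listed later → (I).
Ready: (C) and (B). (C) is listed later → (C).
Next only (B) has its prerequisites met → (B).
Ready: (H) and (E). (H) is listed later → (H).
(A) now also ready, so the ready set is {(E), (A)}; (E) is listed later → (E).
(A) needed (H) and (C), now all done → (A).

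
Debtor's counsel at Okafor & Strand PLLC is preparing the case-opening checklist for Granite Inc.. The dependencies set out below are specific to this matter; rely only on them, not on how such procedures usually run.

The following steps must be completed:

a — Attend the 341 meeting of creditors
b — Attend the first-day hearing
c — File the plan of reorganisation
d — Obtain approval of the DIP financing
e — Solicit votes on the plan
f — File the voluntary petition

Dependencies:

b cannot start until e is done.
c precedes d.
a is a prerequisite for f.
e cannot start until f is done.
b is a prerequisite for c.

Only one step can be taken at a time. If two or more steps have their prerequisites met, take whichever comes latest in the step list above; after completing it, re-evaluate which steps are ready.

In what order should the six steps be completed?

a f e b c d

a is the only step with nothing outstanding, so it goes first.
f needed a, now all done → f.
e is the only step now ready → e.
b is the only step now ready → b.
c needed b, now all done → c.
d is the only step now ready → d.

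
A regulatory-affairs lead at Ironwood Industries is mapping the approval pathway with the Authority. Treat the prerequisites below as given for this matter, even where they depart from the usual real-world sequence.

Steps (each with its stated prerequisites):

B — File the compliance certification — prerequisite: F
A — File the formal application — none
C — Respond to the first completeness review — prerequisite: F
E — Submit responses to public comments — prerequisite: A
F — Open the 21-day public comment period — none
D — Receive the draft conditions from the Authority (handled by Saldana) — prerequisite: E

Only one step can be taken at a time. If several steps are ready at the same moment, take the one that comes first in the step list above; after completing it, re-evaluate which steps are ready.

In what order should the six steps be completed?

Nothing is required for A and F. A is listed earlier → A first.
E now also ready, so the ready set is {E, F}; E is listed earlier → E.
Ready: F and D. F is listed earlier → F.
B and C now also ready, so the ready set is {B, C, D}; B is listed earlier → B.
C and D are both available; C is listed earlier → C.
D is the only step now ready → D.

A, E, F, B, C, D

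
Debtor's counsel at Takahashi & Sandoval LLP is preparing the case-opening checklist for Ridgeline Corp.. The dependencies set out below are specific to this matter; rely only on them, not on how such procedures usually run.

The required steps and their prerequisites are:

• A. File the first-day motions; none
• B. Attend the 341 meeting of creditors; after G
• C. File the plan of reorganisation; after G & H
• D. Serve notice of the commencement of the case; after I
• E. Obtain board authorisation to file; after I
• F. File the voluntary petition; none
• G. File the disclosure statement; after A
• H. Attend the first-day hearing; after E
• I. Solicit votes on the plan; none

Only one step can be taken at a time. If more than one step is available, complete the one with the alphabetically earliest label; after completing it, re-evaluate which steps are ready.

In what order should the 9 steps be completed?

A → F → G → B → I → D → E → H → C

Nothing is required for A, F and I. A has the earlier label → A first.
Now F, G and I have their prerequisites met. F has the earlier label, so F next.
Ready: G and I. G has the earlier label → G.
B now also ready, so the ready set is {B, I}; B has the earlier label → B.
I is the only step now ready → I.
Ready: D and E. D has the earlier label → D.
E is the only step now ready → E.
H needed E, now all done → H.
C needed G and H, now all done → C.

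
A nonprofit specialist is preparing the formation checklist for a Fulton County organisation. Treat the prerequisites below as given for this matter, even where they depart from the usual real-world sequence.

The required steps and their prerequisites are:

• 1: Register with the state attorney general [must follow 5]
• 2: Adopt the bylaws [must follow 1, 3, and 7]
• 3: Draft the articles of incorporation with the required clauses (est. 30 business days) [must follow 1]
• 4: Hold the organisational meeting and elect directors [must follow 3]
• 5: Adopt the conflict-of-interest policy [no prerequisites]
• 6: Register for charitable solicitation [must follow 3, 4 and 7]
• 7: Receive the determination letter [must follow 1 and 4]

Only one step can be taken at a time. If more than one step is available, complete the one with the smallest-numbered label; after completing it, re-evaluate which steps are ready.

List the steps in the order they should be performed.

5, 1, 3, 4, 7, 2, 6

5 is the only step with nothing outstanding, so it goes first.
Next only 1 has its prerequisites met → 1.
3 needed 1, now all done → 3.
That leaves 4 as the only ready step → 4.
7 needed 1 and 4, now all done → 7.
2 and 6 are both available; 2 has the earlier label → 2.
6 needed 3, 4 and 7, now all done → 6.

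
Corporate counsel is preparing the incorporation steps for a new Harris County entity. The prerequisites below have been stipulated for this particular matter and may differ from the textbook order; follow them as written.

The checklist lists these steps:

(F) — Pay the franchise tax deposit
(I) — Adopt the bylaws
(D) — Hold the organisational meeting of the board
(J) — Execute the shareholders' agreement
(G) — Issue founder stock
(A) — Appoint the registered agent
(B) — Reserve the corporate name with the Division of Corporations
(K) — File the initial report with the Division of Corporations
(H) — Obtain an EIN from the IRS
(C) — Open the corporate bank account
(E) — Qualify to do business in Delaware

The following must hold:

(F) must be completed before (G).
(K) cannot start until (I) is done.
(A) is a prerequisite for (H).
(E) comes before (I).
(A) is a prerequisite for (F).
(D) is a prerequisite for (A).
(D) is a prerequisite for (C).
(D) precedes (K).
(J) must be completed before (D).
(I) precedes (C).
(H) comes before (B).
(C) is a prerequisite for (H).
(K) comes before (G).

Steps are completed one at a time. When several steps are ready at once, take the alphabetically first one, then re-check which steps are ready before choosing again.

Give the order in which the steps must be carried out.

(E) (I) (J) (D) (A) (C) (F) (H) (B) (K) (G)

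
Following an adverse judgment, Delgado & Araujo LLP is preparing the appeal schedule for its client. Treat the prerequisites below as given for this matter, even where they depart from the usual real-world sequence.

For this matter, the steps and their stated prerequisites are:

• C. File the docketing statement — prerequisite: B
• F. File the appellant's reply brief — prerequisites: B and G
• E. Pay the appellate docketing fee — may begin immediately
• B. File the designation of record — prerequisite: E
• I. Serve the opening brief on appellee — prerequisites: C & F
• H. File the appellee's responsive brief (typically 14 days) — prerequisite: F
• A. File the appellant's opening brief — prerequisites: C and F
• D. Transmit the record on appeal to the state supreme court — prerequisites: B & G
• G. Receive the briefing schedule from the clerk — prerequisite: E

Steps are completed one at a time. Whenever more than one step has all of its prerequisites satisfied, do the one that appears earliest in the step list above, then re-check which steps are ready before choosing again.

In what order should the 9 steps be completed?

E has no prerequisites → E first.
Now B and G have their prerequisites met. B is listed earlier, so B next.
C now also ready, so the ready set is {C, G}; C is listed earlier → C.
Next only G has its prerequisites met → G.
F and D are both available; F is listed earlier → F.
Now I, H, A and D have their prerequisites met. I is listed earlier, so I next.
H, A and D are all available; H is listed earlier → H.
Ready: A and D. A is listed earlier → A.
D is the only step now ready → D.

E B C G F I H A D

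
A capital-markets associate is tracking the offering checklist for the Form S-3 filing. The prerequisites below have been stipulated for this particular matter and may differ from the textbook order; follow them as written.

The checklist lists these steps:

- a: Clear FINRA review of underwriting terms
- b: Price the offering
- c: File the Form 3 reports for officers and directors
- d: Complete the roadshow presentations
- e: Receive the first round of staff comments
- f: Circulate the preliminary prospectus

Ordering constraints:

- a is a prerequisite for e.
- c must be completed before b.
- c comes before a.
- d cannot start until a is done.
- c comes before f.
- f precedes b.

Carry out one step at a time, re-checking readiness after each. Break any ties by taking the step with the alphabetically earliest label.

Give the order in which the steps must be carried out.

c → a → d → e → f → b

c is the only step with nothing outstanding, so it goes first.
Now a and f have their prerequisites met. a has the earlier label, so a next.
d, e and f are all available; d has the earlier label → d.
Now e and f have their prerequisites met. e has the earlier label, so e next.
That leaves f as the only ready step → f.
Next only b has its prerequisites met → b.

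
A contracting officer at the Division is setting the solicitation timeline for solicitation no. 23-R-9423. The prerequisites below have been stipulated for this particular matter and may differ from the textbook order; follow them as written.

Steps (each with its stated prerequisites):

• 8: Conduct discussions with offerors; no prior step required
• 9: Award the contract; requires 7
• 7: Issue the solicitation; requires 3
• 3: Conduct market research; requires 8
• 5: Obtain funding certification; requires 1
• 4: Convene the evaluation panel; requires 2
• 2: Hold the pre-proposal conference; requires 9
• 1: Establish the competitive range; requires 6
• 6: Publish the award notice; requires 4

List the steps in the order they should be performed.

8, 3, 7, 9, 2, 4, 6, 1, 5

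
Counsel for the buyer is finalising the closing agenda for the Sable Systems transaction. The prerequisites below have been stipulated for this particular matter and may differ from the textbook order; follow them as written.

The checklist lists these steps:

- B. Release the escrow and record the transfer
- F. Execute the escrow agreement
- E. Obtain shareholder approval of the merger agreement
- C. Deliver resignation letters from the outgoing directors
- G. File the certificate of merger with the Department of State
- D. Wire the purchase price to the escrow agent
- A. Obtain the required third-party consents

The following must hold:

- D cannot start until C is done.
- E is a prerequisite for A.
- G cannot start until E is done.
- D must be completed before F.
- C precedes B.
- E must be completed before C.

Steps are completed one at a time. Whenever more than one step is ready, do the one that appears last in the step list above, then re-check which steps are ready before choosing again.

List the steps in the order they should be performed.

E, A, G, C, D, F, B

E has no prerequisites → E first.
Ready: A, G and C. A is listed later → A.
Now G and C have their prerequisites met. G is listed later, so G next.
C is the only step now ready → C.
D and B are both available; D is listed later → D.
F and B are both available; F is listed later → F.
Next only B has its prerequisites met → B.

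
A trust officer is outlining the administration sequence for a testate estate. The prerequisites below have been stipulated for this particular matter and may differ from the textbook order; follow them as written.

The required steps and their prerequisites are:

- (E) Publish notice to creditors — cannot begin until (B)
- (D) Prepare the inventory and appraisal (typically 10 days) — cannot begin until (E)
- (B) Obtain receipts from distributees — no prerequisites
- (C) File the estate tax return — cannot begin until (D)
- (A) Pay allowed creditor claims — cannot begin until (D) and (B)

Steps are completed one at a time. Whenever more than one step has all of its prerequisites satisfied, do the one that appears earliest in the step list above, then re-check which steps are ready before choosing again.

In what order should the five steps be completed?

Only (B) has no prerequisites, so it is first.
Next only (E) has its prerequisites met → (E).
(D) is the only step now ready → (D).
(C) and (A) are both available; (C) is listed earlier → (C).
That leaves (A) as the only ready step → (A).

(B), (E), (D), (C), (A)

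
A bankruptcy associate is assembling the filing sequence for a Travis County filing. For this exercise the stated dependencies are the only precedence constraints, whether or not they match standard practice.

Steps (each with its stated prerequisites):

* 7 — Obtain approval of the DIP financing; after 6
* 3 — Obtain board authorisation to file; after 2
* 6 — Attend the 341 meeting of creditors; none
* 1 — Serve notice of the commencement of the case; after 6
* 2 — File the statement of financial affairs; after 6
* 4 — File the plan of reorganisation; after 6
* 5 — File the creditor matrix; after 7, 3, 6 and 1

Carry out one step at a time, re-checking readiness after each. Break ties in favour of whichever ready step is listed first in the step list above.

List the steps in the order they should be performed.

6 is the only step with nothing outstanding, so it goes first.
Ready: 7, 1, 2 and 4. 7 is listed earlier → 7.
Ready: 1, 2 and 4. 1 is listed earlier → 1.
2 and 4 are both available; 2 is listed earlier → 2.
3 and 4 are both available; 3 is listed earlier → 3.
Ready: 4 and 5. 4 is listed earlier → 4.
That leaves 5 as the only ready step → 5.

6, 7, 1, 2, 3, 4, 5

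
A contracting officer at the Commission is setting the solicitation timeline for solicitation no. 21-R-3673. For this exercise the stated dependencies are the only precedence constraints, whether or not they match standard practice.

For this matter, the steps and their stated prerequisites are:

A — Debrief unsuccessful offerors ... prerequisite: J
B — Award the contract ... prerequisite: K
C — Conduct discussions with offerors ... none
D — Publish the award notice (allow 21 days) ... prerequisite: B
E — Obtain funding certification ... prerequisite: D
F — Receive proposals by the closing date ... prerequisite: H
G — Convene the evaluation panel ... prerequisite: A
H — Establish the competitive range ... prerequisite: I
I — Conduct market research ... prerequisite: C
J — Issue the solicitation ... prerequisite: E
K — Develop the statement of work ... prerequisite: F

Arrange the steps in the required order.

C, I, H, F, K, B, D, E, J, A, G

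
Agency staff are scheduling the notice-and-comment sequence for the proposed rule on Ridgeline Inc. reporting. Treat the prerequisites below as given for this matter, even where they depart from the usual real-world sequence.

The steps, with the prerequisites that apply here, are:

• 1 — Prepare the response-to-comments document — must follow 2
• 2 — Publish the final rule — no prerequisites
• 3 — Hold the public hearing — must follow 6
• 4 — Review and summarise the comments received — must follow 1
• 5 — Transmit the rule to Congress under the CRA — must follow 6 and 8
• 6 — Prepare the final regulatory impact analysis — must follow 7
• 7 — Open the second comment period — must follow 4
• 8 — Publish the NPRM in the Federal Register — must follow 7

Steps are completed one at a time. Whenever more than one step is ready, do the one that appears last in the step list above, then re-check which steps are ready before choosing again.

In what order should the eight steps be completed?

2 has no prerequisites → 2 first.
That leaves 1 as the only ready step → 1.
That leaves 4 as the only ready step → 4.
7 needed 4, now all done → 7.
Ready: 8 and 6. 8 is listed later → 8.
That leaves 6 as the only ready step → 6.
Now 5 and 3 have their prerequisites met. 5 is listed later, so 5 next.
3 is the only step now ready → 3.

2 1 4 7 8 6 5 3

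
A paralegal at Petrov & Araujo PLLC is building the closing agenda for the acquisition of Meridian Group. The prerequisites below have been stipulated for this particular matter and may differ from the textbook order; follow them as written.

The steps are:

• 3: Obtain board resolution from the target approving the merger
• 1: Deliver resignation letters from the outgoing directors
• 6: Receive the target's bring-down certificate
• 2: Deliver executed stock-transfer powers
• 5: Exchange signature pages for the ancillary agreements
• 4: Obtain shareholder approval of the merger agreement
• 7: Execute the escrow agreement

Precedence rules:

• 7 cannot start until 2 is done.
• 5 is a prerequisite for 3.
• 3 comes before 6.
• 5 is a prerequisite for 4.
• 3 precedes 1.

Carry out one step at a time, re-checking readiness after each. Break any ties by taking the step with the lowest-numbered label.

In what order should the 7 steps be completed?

2, 5, 3, 1, 4, 6, 7

Nothing is required for 2 and 5. 2 has the earlier label → 2 first.
Ready: 5 and 7. 5 has the earlier label → 5.
3 and 4 now also ready, so the ready set is {3, 4, 7}; 3 has the earlier label → 3.
1 and 6 now also ready, so the ready set is {1, 4, 6, 7}; 1 has the earlier label → 1.
Now 4, 6 and 7 have their prerequisites met. 4 has the earlier label, so 4 next.
6 and 7 are both available; 6 has the earlier label → 6.
7 needed 2, now all done → 7.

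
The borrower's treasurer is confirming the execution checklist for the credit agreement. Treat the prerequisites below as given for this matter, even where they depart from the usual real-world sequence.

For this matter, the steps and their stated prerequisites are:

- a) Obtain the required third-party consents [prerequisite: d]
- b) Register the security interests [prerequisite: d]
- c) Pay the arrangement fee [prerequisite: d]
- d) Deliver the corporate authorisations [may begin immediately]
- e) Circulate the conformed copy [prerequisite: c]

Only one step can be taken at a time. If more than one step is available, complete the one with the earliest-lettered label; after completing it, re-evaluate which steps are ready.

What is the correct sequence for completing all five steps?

d → a → b → c → e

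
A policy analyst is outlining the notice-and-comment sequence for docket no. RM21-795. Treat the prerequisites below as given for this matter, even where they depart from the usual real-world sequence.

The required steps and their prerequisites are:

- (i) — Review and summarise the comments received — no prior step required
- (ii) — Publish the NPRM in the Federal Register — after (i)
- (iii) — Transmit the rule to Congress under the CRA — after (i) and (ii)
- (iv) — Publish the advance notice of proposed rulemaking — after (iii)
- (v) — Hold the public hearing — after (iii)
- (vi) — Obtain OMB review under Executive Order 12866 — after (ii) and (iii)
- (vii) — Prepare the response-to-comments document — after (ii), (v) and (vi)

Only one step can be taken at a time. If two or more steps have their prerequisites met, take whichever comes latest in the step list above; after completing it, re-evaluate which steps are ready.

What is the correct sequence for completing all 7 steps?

(i) (ii) (iii) (vi) (v) (vii) (iv)

Only (i) has no prerequisites, so it is first.
That leaves (ii) as the only ready step → (ii).
(iii) needed (ii) and (i), now all done → (iii).
(vi), (v) and (iv) are all available; (vi) is listed later → (vi).
Now (v) and (iv) have their prerequisites met. (v) is listed later, so (v) next.
(vii) and (iv) are both available; (vii) is listed later → (vii).
(iv) needed (iii), now all done → (iv).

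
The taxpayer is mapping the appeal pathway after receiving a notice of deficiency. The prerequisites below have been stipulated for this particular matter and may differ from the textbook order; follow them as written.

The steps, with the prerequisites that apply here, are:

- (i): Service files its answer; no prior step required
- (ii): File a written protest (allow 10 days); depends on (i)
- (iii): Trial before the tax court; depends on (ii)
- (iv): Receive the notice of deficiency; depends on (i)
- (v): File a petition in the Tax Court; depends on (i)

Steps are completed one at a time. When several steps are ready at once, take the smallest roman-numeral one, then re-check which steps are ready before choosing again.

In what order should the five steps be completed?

Only (i) has no prerequisites, so it is first.
Now (ii), (iv) and (v) have their prerequisites met. (ii) has the earlier label, so (ii) next.
(iii) now also ready, so the ready set is {(iii), (iv), (v)}; (iii) has the earlier label → (iii).
Ready: (iv) and (v). (iv) has the earlier label → (iv).
That leaves (v) as the only ready step → (v).

(i), (ii), (iii), (iv), (v)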